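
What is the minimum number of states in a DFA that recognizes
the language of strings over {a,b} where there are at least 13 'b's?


States: count = 0, 1, ..., 12, and a final '>= 13' state.
Total: 13 + 1 = 14. Accept = '>= 13' state.

14


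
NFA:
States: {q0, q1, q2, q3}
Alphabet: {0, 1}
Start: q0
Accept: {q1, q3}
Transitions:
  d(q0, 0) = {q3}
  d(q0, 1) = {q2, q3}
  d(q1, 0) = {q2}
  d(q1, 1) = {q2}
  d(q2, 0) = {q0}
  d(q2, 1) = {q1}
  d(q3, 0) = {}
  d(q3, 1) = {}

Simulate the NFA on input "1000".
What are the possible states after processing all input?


Start: {q0}
  --1--> {q2, q3}
  --0--> {q0}
  --0--> {q3}
  --0--> {}

{} (empty set, no valid transitions)


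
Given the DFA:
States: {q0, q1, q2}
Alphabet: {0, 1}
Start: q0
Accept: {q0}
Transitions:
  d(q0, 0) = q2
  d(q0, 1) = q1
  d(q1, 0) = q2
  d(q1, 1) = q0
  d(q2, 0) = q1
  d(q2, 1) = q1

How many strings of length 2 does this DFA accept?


Enumerating all length-2 strings:
  "00" -> q1 [reject]
  "01" -> q1 [reject]
  "10" -> q2 [reject]
  "11" -> q0 [accept]

1 out of 4


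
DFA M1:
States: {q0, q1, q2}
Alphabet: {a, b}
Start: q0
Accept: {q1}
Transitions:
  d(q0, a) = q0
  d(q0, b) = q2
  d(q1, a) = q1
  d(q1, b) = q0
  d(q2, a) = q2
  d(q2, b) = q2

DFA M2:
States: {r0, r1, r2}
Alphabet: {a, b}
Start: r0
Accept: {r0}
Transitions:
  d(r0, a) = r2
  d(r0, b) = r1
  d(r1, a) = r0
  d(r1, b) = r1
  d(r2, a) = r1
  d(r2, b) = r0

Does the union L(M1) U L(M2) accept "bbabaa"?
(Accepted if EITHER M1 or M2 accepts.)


M1: final=q2 accepted=False
M2: final=r2 accepted=False

No, union rejects (neither accepts)


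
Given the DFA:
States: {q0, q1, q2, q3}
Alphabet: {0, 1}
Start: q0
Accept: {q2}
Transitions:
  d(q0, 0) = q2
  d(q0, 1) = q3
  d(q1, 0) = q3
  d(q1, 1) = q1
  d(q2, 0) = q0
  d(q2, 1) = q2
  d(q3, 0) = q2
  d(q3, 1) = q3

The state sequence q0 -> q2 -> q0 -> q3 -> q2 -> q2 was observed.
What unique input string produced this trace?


Trace back each transition to find the symbol:
  q0 --[0]--> q2
  q2 --[0]--> q0
  q0 --[1]--> q3
  q3 --[0]--> q2
  q2 --[1]--> q2

"00101"


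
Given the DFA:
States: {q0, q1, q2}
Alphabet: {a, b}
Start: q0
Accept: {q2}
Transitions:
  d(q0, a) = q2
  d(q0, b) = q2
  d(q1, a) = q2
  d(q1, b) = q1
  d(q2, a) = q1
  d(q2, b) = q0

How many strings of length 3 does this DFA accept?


Enumerating all length-3 strings:
  "aaa" -> q2 [accept]
  "aab" -> q1 [reject]
  "aba" -> q2 [accept]
  "abb" -> q2 [accept]
  "baa" -> q2 [accept]
  "bab" -> q1 [reject]
  "bba" -> q2 [accept]
  "bbb" -> q2 [accept]

6 out of 8


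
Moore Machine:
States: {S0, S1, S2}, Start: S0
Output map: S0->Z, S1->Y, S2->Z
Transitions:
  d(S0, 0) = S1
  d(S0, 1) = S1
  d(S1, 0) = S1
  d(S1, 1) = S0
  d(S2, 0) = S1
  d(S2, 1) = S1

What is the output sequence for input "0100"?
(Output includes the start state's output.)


Start: S0 (output Z)
  --0--> S1 (output Y)
  --1--> S0 (output Z)
  --0--> S1 (output Y)
  --0--> S1 (output Y)

"ZYZYY"


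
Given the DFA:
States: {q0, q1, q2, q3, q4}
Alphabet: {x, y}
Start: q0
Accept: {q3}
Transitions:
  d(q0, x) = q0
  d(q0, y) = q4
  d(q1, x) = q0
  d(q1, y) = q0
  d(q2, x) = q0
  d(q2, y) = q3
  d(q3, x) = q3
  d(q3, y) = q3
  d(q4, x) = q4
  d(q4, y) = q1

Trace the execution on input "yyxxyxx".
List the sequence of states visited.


Input: yyxxyxx
d(q0, y) = q4
d(q4, y) = q1
d(q1, x) = q0
d(q0, x) = q0
d(q0, y) = q4
d(q4, x) = q4
d(q4, x) = q4


q0 -> q4 -> q1 -> q0 -> q0 -> q4 -> q4 -> q4


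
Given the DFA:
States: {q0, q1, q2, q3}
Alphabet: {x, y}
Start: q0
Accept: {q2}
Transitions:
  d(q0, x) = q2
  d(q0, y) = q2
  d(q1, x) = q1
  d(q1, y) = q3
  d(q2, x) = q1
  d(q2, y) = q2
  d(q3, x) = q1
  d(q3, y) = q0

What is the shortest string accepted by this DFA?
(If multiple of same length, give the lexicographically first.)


BFS by string length (lex-first path to each state shown):
  len 0: q0<-""
  len 1: q2<-"x"
Found accept state at length 1.

"x"


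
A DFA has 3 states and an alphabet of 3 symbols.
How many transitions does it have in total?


Each state has exactly one transition per symbol.
3 * 3 = 9

9


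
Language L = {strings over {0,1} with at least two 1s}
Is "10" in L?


count('1') = 1

No, "10" is not in L


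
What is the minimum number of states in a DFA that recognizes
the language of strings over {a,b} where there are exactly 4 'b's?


States: count = 0, 1, ..., 4 (that's 5 states), plus a dead state for count > 4.
Total: 5 + 1 = 6. Accept = count-4 state.

6


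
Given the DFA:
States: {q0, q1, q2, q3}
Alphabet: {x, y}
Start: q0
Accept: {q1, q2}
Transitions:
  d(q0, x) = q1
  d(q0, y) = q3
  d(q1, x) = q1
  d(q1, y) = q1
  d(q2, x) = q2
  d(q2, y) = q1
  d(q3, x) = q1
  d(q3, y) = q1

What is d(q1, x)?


Looking up transition d(q1, x)

q1


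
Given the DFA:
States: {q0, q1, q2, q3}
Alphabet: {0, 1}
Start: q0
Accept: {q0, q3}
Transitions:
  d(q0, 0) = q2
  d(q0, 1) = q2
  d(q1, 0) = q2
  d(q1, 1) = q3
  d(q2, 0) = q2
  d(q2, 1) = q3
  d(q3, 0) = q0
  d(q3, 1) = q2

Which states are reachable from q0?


BFS from q0:
  layer 0: {q0}
  layer 1: {q2}
  layer 2: {q3}

{q0, q2, q3}


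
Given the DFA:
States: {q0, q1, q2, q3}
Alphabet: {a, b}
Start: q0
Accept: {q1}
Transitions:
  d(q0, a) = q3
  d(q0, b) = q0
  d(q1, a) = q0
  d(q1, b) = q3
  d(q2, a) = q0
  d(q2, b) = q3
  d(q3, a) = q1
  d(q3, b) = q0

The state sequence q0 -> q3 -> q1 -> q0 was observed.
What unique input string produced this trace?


Trace back each transition to find the symbol:
  q0 --[a]--> q3
  q3 --[a]--> q1
  q1 --[a]--> q0

"aaa"


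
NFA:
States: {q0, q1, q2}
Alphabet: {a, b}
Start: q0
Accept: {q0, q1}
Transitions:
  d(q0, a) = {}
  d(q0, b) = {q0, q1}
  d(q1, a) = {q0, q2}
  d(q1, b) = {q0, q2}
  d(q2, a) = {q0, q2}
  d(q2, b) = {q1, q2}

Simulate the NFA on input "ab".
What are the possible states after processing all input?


Start: {q0}
  --a--> {}
  --b--> {}

{} (empty set, no valid transitions)


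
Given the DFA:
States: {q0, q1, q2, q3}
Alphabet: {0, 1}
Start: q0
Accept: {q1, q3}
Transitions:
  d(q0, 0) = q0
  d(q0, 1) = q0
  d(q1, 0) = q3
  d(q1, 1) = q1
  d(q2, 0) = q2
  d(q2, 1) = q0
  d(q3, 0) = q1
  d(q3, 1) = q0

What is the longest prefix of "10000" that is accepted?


Run the DFA, marking each prefix where the state is accepting:
  "" -> q0 [reject]
  "1" -> q0 [reject]
  "10" -> q0 [reject]
  "100" -> q0 [reject]
  "1000" -> q0 [reject]
  "10000" -> q0 [reject]

No prefix is accepted


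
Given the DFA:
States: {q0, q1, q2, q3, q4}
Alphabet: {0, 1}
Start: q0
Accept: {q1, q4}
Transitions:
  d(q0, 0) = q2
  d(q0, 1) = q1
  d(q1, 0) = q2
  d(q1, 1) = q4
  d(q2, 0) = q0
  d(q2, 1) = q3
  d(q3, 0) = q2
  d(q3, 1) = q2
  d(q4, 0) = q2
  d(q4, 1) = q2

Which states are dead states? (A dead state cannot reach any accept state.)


Forward reachability from each state:
  q0 -> reaches accept state q1 (live)
  q1 -> reaches accept state q1 (live)
  q2 -> reaches accept state q1 (live)
  q3 -> reaches accept state q1 (live)
  q4 -> reaches accept state q1 (live)

None (all states can reach an accept state)


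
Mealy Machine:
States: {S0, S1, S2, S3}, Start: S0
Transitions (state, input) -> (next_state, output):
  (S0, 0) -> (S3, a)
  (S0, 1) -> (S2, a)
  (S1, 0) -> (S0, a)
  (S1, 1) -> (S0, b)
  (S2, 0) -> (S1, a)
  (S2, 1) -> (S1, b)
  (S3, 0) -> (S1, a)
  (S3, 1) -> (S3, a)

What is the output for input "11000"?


Step-by-step:
  (S0, 1) -> (S2, a)
  (S2, 1) -> (S1, b)
  (S1, 0) -> (S0, a)
  (S0, 0) -> (S3, a)
  (S3, 0) -> (S1, a)

"abaaa"


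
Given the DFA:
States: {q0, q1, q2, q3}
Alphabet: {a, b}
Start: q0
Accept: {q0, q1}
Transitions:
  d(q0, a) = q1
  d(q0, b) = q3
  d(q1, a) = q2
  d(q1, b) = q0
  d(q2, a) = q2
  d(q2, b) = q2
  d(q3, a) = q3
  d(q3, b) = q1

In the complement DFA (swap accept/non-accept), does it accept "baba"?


Trace: q0 -> q3 -> q3 -> q1 -> q2
Final: q2
Original accept: {q0, q1}
Complement: q2 is not in original accept

Yes, complement accepts (original rejects)


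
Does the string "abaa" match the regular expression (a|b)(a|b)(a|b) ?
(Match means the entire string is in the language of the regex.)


|string| = 4; first = 'a'; last = 'a'

No, "abaa" does not match (a|b)(a|b)(a|b)


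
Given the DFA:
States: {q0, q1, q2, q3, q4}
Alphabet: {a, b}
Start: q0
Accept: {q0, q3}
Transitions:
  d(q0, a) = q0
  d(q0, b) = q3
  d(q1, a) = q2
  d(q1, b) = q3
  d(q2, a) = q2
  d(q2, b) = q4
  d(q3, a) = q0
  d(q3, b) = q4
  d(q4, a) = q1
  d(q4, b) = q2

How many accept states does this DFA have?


Accept states listed: {q0, q3}
Counting: q0(1) q3(2)

2


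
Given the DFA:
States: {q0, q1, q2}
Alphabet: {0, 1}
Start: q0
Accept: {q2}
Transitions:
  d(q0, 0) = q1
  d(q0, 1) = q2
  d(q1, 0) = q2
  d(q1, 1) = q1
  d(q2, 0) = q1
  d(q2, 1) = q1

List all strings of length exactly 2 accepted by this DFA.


All strings of length 2: 4 total
Accepted: 1

"00"


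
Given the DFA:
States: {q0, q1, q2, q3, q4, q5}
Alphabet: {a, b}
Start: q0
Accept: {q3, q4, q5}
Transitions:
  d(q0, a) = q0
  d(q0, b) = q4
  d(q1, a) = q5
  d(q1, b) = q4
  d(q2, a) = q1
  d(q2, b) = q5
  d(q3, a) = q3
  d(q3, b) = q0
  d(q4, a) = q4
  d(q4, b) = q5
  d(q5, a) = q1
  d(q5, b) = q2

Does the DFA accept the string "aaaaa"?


Trace: q0 -> q0 -> q0 -> q0 -> q0 -> q0
Final state: q0
Accept states: {q3, q4, q5}

No, rejected (final state q0 is not an accept state)


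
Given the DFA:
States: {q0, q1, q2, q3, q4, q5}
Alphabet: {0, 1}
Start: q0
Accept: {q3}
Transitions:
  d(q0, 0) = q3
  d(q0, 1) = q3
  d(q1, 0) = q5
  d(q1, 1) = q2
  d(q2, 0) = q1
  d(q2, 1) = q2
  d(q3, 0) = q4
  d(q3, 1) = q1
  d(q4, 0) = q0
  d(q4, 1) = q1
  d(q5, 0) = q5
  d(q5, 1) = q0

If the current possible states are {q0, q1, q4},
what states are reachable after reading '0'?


Apply transition on '0' from each current state:
  d(q0, 0) = q3
  d(q1, 0) = q5
  d(q4, 0) = q0

{q0, q3, q5}


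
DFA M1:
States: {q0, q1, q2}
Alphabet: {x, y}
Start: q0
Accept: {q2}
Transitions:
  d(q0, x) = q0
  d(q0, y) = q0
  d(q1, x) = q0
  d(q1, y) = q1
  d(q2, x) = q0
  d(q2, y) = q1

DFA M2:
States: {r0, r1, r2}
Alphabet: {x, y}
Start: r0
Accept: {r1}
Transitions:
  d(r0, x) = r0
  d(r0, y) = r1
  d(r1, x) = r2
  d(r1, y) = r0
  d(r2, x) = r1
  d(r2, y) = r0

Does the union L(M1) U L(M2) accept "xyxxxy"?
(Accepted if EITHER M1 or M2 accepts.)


M1: final=q0 accepted=False
M2: final=r0 accepted=False

No, union rejects (neither accepts)


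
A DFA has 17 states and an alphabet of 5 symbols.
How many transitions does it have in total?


Each state has exactly one transition per symbol.
17 * 5 = 85

85


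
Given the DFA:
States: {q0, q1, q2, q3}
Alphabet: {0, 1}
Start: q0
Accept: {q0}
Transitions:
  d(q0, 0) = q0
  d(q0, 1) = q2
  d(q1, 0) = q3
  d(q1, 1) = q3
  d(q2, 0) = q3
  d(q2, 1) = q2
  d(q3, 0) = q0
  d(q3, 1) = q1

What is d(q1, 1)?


Looking up transition d(q1, 1)

q3


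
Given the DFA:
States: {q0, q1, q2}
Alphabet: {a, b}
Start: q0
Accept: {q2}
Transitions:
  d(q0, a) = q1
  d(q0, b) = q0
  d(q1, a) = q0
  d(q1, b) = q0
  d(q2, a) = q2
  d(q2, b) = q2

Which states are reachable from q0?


BFS from q0:
  layer 0: {q0}
  layer 1: {q1}

{q0, q1}


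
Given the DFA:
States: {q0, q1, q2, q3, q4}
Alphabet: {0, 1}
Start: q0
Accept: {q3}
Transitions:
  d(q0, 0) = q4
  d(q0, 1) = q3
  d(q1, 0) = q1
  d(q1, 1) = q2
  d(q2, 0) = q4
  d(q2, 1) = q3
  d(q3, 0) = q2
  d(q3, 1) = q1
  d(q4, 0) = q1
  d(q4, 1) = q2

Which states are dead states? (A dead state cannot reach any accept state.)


Forward reachability from each state:
  q0 -> reaches accept state q3 (live)
  q1 -> reaches accept state q3 (live)
  q2 -> reaches accept state q3 (live)
  q3 -> reaches accept state q3 (live)
  q4 -> reaches accept state q3 (live)

None (all states can reach an accept state)


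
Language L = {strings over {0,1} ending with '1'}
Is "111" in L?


last symbol = '1'

Yes, "111" is in L


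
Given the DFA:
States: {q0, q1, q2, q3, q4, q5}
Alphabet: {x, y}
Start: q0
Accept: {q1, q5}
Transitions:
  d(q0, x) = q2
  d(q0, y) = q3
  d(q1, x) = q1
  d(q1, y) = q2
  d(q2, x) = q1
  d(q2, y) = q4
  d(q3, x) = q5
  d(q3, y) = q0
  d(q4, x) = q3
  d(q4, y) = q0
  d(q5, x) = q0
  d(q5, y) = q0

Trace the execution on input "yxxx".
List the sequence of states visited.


Input: yxxx
d(q0, y) = q3
d(q3, x) = q5
d(q5, x) = q0
d(q0, x) = q2


q0 -> q3 -> q5 -> q0 -> q2


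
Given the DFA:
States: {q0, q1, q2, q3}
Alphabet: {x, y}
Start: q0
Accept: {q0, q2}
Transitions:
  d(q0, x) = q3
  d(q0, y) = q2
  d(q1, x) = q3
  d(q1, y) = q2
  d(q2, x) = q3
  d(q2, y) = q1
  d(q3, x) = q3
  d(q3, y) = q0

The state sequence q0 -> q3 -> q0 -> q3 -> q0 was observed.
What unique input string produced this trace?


Trace back each transition to find the symbol:
  q0 --[x]--> q3
  q3 --[y]--> q0
  q0 --[x]--> q3
  q3 --[y]--> q0

"xyxy"


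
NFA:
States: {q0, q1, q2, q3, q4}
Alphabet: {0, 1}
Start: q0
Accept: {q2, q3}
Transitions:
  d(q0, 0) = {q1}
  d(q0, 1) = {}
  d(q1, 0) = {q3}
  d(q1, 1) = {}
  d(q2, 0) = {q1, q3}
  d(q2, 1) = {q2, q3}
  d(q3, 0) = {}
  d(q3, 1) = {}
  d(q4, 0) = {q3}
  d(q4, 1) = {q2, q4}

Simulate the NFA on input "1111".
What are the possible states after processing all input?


Start: {q0}
  --1--> {}
  --1--> {}
  --1--> {}
  --1--> {}

{} (empty set, no valid transitions)


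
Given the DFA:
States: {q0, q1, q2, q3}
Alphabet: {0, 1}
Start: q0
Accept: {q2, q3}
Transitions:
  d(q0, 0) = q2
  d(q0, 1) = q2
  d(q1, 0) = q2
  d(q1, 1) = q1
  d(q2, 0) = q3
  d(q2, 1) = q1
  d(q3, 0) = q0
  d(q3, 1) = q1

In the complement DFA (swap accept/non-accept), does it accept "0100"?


Trace: q0 -> q2 -> q1 -> q2 -> q3
Final: q3
Original accept: {q2, q3}
Complement: q3 is in original accept

No, complement rejects (original accepts)


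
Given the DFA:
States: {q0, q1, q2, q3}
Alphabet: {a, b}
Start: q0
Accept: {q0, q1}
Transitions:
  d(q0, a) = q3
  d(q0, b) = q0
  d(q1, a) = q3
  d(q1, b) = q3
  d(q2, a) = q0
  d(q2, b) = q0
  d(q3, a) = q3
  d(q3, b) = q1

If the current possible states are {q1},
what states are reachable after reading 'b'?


Apply transition on 'b' from each current state:
  d(q1, b) = q3

{q3}


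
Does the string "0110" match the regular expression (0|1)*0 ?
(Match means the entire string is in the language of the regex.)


|string| = 4; first = '0'; last = '0'

Yes, "0110" matches (0|1)*0


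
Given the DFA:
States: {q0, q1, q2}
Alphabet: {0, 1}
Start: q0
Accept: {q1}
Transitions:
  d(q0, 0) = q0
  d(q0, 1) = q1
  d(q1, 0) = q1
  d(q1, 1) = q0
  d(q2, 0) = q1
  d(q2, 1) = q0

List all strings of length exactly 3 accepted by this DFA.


All strings of length 3: 8 total
Accepted: 4

"001", "010", "100", "111"


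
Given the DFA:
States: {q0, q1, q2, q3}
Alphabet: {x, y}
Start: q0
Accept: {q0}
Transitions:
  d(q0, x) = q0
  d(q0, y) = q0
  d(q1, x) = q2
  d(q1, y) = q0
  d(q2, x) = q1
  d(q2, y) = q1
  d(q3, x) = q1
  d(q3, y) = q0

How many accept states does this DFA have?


Accept states listed: {q0}
Counting: q0(1)

1


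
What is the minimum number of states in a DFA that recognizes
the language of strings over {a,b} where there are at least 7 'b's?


States: count = 0, 1, ..., 6, and a final '>= 7' state.
Total: 7 + 1 = 8. Accept = '>= 7' state.

8


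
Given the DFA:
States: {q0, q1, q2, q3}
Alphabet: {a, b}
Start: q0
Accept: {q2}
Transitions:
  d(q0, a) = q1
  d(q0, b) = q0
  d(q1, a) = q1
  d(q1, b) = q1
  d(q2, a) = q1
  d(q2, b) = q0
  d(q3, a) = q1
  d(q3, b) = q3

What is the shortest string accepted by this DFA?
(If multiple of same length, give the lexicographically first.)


BFS by string length (lex-first path to each state shown):
  len 0: q0<-""
  len 1: q0<-"b", q1<-"a"
  len 2: q0<-"bb", q1<-"aa"
  len 3: q0<-"bbb", q1<-"aaa"
  len 4: q0<-"bbbb", q1<-"aaaa"
  len 5: q0<-"bbbbb", q1<-"aaaaa"
  len 6: q0<-"bbbbbb", q1<-"aaaaaa"
  len 7: q0<-"bbbbbbb", q1<-"aaaaaaa"
  len 8: q0<-"bbbbbbbb", q1<-"aaaaaaaa"

No string accepted (empty language)


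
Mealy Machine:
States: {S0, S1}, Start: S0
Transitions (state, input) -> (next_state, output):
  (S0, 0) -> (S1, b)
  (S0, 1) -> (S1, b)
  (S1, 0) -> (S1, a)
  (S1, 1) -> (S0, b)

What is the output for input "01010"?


Step-by-step:
  (S0, 0) -> (S1, b)
  (S1, 1) -> (S0, b)
  (S0, 0) -> (S1, b)
  (S1, 1) -> (S0, b)
  (S0, 0) -> (S1, b)

"bbbbb"


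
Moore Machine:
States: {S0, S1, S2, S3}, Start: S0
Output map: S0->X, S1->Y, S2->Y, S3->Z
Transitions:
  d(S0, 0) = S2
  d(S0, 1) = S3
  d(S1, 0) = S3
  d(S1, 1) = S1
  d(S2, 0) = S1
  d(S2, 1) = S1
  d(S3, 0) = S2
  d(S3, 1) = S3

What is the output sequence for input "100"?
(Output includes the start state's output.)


Start: S0 (output X)
  --1--> S3 (output Z)
  --0--> S2 (output Y)
  --0--> S1 (output Y)

"XZYY"


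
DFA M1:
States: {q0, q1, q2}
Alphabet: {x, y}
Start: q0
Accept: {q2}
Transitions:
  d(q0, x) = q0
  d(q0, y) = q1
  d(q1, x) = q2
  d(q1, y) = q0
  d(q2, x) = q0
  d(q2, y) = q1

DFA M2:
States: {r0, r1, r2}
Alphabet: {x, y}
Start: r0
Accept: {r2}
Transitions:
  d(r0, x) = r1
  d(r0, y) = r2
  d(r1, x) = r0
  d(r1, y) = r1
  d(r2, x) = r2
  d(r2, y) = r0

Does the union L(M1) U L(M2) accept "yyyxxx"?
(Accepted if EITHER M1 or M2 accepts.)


M1: final=q0 accepted=False
M2: final=r2 accepted=True

Yes, union accepts


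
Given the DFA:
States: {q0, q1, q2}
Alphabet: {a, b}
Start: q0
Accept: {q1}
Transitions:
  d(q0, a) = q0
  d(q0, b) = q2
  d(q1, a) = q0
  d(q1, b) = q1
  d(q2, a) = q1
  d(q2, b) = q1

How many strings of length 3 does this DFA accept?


Enumerating all length-3 strings:
  "aaa" -> q0 [reject]
  "aab" -> q2 [reject]
  "aba" -> q1 [accept]
  "abb" -> q1 [accept]
  "baa" -> q0 [reject]
  "bab" -> q1 [accept]
  "bba" -> q0 [reject]
  "bbb" -> q1 [accept]

4 out of 8


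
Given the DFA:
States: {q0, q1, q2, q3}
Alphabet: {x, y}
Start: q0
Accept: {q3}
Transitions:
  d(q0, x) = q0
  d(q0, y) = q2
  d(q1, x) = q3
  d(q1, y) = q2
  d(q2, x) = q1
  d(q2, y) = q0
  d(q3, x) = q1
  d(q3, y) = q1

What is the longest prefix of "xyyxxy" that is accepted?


Run the DFA, marking each prefix where the state is accepting:
  "" -> q0 [reject]
  "x" -> q0 [reject]
  "xy" -> q2 [reject]
  "xyy" -> q0 [reject]
  "xyyx" -> q0 [reject]
  "xyyxx" -> q0 [reject]
  "xyyxxy" -> q2 [reject]

No prefix is accepted


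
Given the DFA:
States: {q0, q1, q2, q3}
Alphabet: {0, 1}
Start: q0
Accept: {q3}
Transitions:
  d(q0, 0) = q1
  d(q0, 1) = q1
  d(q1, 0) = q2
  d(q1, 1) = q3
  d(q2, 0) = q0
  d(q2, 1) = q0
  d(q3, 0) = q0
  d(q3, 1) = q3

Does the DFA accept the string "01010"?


Trace: q0 -> q1 -> q3 -> q0 -> q1 -> q2
Final state: q2
Accept states: {q3}

No, rejected (final state q2 is not an accept state)


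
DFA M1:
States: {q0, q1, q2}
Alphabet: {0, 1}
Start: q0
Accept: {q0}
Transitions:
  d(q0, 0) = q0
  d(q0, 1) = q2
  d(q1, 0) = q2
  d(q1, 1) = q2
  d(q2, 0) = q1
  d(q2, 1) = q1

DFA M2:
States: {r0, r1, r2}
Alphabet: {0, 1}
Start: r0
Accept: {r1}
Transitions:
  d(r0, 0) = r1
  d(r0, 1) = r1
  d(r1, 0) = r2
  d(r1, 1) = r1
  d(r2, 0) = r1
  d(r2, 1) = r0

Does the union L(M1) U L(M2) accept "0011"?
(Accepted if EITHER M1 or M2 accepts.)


M1: final=q1 accepted=False
M2: final=r1 accepted=True

Yes, union accepts


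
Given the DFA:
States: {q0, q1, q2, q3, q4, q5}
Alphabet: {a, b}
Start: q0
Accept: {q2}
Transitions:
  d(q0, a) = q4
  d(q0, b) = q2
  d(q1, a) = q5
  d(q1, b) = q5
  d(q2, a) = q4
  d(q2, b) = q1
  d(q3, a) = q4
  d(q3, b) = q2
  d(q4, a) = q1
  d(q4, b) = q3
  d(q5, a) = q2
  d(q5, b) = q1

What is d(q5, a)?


Looking up transition d(q5, a)

q2


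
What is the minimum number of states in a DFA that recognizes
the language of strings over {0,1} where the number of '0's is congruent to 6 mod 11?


States track (count of '0') mod 11.
Need 11 states: one per remainder 0..10; accept = remainder 6.

11


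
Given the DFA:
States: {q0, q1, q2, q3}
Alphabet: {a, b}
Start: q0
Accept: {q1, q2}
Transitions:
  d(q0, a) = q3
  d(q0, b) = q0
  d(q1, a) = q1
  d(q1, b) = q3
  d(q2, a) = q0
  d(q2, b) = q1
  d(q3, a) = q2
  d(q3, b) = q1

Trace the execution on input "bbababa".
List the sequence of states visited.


Input: bbababa
d(q0, b) = q0
d(q0, b) = q0
d(q0, a) = q3
d(q3, b) = q1
d(q1, a) = q1
d(q1, b) = q3
d(q3, a) = q2


q0 -> q0 -> q0 -> q3 -> q1 -> q1 -> q3 -> q2


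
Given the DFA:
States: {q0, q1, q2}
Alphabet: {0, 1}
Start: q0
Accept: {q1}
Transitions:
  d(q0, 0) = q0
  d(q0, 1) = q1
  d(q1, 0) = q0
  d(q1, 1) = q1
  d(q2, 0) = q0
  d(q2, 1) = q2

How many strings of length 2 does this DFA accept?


Enumerating all length-2 strings:
  "00" -> q0 [reject]
  "01" -> q1 [accept]
  "10" -> q0 [reject]
  "11" -> q1 [accept]

2 out of 4


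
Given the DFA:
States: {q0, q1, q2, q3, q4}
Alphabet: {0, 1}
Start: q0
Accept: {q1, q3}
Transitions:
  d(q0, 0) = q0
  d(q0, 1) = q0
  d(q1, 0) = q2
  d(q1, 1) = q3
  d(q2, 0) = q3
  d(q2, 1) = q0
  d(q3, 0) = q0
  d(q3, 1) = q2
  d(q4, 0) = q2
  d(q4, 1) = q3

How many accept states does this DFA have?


Accept states listed: {q1, q3}
Counting: q1(1) q3(2)

2


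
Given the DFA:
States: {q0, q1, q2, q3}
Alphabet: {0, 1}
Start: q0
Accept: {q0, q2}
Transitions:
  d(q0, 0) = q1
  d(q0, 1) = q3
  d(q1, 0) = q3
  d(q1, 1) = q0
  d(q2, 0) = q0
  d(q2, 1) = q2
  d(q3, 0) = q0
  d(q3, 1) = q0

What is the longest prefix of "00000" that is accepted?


Run the DFA, marking each prefix where the state is accepting:
  "" -> q0 [accept]
  "0" -> q1 [reject]
  "00" -> q3 [reject]
  "000" -> q0 [accept]
  "0000" -> q1 [reject]
  "00000" -> q3 [reject]

"000"


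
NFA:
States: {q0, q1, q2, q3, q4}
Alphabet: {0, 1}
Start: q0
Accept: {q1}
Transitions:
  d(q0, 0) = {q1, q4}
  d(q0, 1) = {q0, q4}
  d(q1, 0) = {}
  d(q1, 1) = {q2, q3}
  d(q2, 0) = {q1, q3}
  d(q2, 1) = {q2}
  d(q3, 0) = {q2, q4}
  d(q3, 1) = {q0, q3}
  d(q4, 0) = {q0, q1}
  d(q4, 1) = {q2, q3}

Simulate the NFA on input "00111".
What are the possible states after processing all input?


Start: {q0}
  --0--> {q1, q4}
  --0--> {q0, q1}
  --1--> {q0, q2, q3, q4}
  --1--> {q0, q2, q3, q4}
  --1--> {q0, q2, q3, q4}

{q0, q2, q3, q4}


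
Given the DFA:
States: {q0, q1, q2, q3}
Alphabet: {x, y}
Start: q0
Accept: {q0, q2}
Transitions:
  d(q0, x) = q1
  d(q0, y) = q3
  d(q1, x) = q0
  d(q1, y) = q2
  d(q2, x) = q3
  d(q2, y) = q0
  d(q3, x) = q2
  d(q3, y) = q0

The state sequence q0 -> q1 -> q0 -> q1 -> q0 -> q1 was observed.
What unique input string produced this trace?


Trace back each transition to find the symbol:
  q0 --[x]--> q1
  q1 --[x]--> q0
  q0 --[x]--> q1
  q1 --[x]--> q0
  q0 --[x]--> q1

"xxxxx"


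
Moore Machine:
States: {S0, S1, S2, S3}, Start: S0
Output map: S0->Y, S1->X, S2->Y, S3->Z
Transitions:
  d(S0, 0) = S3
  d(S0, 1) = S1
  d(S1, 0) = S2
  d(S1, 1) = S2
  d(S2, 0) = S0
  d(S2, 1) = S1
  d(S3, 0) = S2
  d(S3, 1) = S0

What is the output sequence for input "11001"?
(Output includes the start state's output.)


Start: S0 (output Y)
  --1--> S1 (output X)
  --1--> S2 (output Y)
  --0--> S0 (output Y)
  --0--> S3 (output Z)
  --1--> S0 (output Y)

"YXYYZY"


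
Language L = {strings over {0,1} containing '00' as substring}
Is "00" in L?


'00' occurs at index 0

Yes, "00" is in L


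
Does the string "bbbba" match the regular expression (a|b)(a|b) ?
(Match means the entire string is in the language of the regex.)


|string| = 5; first = 'b'; last = 'a'

No, "bbbba" does not match (a|b)(a|b)


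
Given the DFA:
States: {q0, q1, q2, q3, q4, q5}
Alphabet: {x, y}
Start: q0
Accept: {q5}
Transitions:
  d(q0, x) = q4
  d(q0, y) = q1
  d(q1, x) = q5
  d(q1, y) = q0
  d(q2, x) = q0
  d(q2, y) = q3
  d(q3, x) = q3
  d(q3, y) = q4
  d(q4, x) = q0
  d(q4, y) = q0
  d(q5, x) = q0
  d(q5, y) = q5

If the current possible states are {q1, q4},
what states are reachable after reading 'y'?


Apply transition on 'y' from each current state:
  d(q1, y) = q0
  d(q4, y) = q0

{q0}


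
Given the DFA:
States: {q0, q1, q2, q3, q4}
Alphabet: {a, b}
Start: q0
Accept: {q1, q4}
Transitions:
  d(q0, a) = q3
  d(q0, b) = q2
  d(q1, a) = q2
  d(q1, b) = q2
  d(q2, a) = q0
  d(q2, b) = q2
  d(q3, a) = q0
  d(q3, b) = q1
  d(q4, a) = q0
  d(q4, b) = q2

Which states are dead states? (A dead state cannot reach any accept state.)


Forward reachability from each state:
  q0 -> reaches accept state q1 (live)
  q1 -> reaches accept state q1 (live)
  q2 -> reaches accept state q1 (live)
  q3 -> reaches accept state q1 (live)
  q4 -> reaches accept state q1 (live)

None (all states can reach an accept state)


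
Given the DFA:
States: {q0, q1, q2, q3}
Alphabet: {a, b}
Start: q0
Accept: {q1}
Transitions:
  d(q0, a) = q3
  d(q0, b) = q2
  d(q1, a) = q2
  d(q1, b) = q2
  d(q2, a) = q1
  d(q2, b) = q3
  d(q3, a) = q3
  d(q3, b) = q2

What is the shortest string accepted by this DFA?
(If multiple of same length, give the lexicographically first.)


BFS by string length (lex-first path to each state shown):
  len 0: q0<-""
  len 1: q2<-"b", q3<-"a"
  len 2: q1<-"ba", q2<-"ab", q3<-"aa"
Found accept state at length 2.

"ba"


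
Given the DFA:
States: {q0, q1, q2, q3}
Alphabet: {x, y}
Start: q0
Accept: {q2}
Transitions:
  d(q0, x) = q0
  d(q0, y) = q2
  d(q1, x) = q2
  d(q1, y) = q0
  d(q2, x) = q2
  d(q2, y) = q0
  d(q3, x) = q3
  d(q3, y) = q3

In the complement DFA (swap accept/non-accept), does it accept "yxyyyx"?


Trace: q0 -> q2 -> q2 -> q0 -> q2 -> q0 -> q0
Final: q0
Original accept: {q2}
Complement: q0 is not in original accept

Yes, complement accepts (original rejects)


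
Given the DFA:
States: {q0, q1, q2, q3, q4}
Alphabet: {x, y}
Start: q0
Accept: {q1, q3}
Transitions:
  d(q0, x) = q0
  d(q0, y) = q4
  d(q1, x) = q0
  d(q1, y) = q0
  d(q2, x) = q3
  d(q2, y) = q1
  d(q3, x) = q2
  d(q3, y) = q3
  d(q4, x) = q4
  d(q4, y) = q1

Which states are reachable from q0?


BFS from q0:
  layer 0: {q0}
  layer 1: {q4}
  layer 2: {q1}

{q0, q1, q4}


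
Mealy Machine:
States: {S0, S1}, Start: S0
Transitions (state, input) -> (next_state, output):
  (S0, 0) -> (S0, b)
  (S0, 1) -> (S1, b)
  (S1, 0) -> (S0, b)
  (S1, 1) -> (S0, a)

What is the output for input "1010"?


Step-by-step:
  (S0, 1) -> (S1, b)
  (S1, 0) -> (S0, b)
  (S0, 1) -> (S1, b)
  (S1, 0) -> (S0, b)

"bbbb"


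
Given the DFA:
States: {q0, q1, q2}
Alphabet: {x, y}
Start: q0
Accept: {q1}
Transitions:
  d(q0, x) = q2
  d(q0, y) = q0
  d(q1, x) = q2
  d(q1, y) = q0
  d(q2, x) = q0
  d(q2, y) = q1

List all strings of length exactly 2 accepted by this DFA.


All strings of length 2: 4 total
Accepted: 1

"xy"


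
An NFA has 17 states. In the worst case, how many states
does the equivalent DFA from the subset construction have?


Subset construction: one DFA state per subset of NFA states.
2^17 = 131072

131072


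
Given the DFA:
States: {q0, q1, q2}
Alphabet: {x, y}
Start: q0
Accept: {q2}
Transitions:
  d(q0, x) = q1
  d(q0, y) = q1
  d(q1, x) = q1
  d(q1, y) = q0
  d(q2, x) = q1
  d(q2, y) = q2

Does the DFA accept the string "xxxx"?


Trace: q0 -> q1 -> q1 -> q1 -> q1
Final state: q1
Accept states: {q2}

No, rejected (final state q1 is not an accept state)


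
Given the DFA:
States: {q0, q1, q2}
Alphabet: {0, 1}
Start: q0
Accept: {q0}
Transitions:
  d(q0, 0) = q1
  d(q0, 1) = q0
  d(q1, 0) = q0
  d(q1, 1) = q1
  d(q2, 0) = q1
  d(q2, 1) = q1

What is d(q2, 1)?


Looking up transition d(q2, 1)

q1


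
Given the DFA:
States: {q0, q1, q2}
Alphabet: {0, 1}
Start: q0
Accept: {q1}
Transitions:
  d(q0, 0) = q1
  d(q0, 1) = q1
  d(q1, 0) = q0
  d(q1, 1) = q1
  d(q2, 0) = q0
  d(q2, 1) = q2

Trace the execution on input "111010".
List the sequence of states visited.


Input: 111010
d(q0, 1) = q1
d(q1, 1) = q1
d(q1, 1) = q1
d(q1, 0) = q0
d(q0, 1) = q1
d(q1, 0) = q0


q0 -> q1 -> q1 -> q1 -> q0 -> q1 -> q0


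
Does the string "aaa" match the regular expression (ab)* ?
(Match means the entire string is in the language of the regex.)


|string| = 3; first = 'a'; last = 'a'

No, "aaa" does not match (ab)*


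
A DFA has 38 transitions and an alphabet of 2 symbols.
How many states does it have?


Each state has exactly one transition per symbol.
states = transitions / |alphabet| = 38 / 2 = 19

19


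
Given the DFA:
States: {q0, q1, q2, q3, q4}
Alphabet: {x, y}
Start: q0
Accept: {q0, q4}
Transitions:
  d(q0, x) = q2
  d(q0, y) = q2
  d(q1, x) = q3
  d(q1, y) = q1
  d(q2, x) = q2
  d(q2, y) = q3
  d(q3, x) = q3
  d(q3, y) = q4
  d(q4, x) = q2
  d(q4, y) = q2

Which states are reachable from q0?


BFS from q0:
  layer 0: {q0}
  layer 1: {q2}
  layer 2: {q3}
  layer 3: {q4}

{q0, q2, q3, q4}


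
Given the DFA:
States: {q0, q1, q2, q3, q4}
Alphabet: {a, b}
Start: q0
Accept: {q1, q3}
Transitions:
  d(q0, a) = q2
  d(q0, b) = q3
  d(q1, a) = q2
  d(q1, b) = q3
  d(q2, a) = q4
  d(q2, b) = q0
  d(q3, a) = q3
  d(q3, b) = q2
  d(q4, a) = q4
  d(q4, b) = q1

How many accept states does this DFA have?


Accept states listed: {q1, q3}
Counting: q1(1) q3(2)

2


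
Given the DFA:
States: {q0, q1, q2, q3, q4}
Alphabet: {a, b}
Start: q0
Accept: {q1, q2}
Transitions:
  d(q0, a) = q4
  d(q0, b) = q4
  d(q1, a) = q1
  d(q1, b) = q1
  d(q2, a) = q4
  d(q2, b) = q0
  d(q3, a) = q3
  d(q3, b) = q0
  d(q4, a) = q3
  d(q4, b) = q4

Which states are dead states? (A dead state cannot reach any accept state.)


Forward reachability from each state:
  q0 -> reaches {q0, q3, q4}, no accept state (dead)
  q1 -> reaches accept state q1 (live)
  q2 -> reaches accept state q2 (live)
  q3 -> reaches {q0, q3, q4}, no accept state (dead)
  q4 -> reaches {q0, q3, q4}, no accept state (dead)

{q0, q3, q4}


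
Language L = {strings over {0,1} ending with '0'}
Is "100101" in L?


last symbol = '1'

No, "100101" is not in L


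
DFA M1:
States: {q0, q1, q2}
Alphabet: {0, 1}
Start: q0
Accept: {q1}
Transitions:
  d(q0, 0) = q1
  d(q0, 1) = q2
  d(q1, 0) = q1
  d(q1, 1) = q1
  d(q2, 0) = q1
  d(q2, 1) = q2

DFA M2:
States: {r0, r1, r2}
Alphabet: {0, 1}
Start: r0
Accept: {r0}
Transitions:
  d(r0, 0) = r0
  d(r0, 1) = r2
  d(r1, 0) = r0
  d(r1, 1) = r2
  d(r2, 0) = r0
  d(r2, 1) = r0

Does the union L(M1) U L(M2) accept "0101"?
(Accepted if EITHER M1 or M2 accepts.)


M1: final=q1 accepted=True
M2: final=r2 accepted=False

Yes, union accepts


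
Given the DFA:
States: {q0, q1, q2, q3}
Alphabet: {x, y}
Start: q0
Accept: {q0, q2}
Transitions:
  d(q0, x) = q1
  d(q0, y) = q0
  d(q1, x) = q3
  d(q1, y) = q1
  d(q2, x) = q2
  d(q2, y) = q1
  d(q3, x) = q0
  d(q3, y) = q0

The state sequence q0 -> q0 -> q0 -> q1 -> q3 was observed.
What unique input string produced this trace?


Trace back each transition to find the symbol:
  q0 --[y]--> q0
  q0 --[y]--> q0
  q0 --[x]--> q1
  q1 --[x]--> q3

"yyxx"


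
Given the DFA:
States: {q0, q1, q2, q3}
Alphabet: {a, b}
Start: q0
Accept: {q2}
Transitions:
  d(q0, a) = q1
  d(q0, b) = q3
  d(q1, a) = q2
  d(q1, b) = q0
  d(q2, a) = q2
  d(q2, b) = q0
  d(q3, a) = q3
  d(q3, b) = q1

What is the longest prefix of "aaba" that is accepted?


Run the DFA, marking each prefix where the state is accepting:
  "" -> q0 [reject]
  "a" -> q1 [reject]
  "aa" -> q2 [accept]
  "aab" -> q0 [reject]
  "aaba" -> q1 [reject]

"aa"


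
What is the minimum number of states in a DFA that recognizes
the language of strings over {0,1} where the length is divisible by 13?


States track (length) mod 13.
Need 13 states: one per remainder 0..12; accept = remainder 0.

13


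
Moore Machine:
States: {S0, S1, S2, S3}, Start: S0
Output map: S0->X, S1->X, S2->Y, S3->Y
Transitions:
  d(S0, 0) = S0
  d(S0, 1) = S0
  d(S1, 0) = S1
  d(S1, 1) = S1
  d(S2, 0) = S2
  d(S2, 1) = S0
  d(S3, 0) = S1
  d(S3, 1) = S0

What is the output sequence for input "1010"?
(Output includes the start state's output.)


Start: S0 (output X)
  --1--> S0 (output X)
  --0--> S0 (output X)
  --1--> S0 (output X)
  --0--> S0 (output X)

"XXXXX"


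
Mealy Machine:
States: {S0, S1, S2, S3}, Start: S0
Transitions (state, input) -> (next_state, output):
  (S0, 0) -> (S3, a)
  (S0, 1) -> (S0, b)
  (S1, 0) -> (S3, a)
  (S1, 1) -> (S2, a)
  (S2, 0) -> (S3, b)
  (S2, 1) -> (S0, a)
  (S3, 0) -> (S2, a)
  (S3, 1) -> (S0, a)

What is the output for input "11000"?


Step-by-step:
  (S0, 1) -> (S0, b)
  (S0, 1) -> (S0, b)
  (S0, 0) -> (S3, a)
  (S3, 0) -> (S2, a)
  (S2, 0) -> (S3, b)

"bbaab"


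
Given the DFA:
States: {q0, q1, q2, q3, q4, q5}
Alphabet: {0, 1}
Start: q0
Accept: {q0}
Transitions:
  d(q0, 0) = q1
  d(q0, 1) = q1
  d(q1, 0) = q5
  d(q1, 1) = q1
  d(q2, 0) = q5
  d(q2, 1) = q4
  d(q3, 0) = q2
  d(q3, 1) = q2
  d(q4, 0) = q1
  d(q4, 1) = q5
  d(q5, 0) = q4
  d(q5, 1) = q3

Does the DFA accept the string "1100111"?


Trace: q0 -> q1 -> q1 -> q5 -> q4 -> q5 -> q3 -> q2
Final state: q2
Accept states: {q0}

No, rejected (final state q2 is not an accept state)


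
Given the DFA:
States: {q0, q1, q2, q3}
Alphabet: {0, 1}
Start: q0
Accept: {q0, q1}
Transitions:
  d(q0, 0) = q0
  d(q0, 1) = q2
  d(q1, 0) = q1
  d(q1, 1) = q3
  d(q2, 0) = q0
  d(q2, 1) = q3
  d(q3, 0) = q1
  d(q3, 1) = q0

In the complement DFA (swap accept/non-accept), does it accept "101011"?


Trace: q0 -> q2 -> q0 -> q2 -> q0 -> q2 -> q3
Final: q3
Original accept: {q0, q1}
Complement: q3 is not in original accept

Yes, complement accepts (original rejects)


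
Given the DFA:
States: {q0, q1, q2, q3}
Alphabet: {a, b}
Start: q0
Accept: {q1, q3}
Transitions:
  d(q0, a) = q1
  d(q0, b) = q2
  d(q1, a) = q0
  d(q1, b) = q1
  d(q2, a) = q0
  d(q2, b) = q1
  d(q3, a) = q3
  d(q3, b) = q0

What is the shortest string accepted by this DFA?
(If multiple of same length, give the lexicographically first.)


BFS by string length (lex-first path to each state shown):
  len 0: q0<-""
  len 1: q1<-"a", q2<-"b"
Found accept state at length 1.

"a"


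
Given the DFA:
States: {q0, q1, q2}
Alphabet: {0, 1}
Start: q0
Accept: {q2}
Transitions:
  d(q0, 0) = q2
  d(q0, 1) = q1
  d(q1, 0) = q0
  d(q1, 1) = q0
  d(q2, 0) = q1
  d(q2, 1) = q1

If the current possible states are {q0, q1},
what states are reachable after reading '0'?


Apply transition on '0' from each current state:
  d(q0, 0) = q2
  d(q1, 0) = q0

{q0, q2}


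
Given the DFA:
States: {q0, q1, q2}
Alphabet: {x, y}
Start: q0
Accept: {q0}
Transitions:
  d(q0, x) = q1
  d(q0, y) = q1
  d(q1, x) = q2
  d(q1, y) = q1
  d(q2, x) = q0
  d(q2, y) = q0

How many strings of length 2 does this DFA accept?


Enumerating all length-2 strings:
  "xx" -> q2 [reject]
  "xy" -> q1 [reject]
  "yx" -> q2 [reject]
  "yy" -> q1 [reject]

0 out of 4


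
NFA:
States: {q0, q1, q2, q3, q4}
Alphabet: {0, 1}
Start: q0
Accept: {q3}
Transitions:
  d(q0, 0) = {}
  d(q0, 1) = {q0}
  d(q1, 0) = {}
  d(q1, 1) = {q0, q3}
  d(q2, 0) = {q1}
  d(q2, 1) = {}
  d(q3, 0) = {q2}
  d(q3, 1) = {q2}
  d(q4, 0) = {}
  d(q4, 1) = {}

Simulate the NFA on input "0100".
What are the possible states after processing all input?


Start: {q0}
  --0--> {}
  --1--> {}
  --0--> {}
  --0--> {}

{} (empty set, no valid transitions)


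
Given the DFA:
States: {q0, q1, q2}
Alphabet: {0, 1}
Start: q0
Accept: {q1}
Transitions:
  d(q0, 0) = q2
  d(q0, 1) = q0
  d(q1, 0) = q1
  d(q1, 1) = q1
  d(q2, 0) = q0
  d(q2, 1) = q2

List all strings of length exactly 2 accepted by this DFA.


All strings of length 2: 4 total
Accepted: 0

None


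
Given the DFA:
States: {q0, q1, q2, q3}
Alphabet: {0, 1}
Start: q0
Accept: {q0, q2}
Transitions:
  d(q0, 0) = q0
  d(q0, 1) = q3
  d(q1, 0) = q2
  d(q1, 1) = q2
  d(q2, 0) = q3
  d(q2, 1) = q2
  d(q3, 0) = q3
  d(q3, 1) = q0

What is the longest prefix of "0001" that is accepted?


Run the DFA, marking each prefix where the state is accepting:
  "" -> q0 [accept]
  "0" -> q0 [accept]
  "00" -> q0 [accept]
  "000" -> q0 [accept]
  "0001" -> q3 [reject]

"000"


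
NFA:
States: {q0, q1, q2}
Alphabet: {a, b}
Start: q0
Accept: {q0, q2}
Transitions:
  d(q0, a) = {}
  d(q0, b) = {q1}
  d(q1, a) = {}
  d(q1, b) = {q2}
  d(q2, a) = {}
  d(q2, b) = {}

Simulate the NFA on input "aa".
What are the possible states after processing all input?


Start: {q0}
  --a--> {}
  --a--> {}

{} (empty set, no valid transitions)


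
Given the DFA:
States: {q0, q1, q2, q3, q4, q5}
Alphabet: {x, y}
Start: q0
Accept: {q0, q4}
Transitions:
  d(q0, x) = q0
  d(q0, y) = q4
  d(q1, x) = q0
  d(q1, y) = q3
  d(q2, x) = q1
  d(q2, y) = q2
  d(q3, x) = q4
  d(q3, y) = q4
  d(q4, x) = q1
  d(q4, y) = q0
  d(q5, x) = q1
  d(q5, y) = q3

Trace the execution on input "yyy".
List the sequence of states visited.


Input: yyy
d(q0, y) = q4
d(q4, y) = q0
d(q0, y) = q4


q0 -> q4 -> q0 -> q4


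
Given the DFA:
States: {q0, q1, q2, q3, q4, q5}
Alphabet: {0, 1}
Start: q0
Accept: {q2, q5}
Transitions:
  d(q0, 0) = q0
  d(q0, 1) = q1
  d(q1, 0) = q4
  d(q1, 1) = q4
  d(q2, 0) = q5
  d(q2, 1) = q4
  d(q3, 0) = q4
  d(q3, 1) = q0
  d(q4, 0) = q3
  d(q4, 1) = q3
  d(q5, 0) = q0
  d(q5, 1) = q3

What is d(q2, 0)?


Looking up transition d(q2, 0)

q5


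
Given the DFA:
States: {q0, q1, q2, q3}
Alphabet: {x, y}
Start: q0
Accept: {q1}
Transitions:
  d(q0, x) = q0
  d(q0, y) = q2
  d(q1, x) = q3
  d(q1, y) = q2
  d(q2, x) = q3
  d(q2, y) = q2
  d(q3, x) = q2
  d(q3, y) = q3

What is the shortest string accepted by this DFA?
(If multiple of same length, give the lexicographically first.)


BFS by string length (lex-first path to each state shown):
  len 0: q0<-""
  len 1: q0<-"x", q2<-"y"
  len 2: q0<-"xx", q2<-"xy", q3<-"yx"
  len 3: q0<-"xxx", q2<-"xxy", q3<-"xyx"
  len 4: q0<-"xxxx", q2<-"xxxy", q3<-"xxyx"
  len 5: q0<-"xxxxx", q2<-"xxxxy", q3<-"xxxyx"
  len 6: q0<-"xxxxxx", q2<-"xxxxxy", q3<-"xxxxyx"
  len 7: q0<-"xxxxxxx", q2<-"xxxxxxy", q3<-"xxxxxyx"
  len 8: q0<-"xxxxxxxx", q2<-"xxxxxxxy", q3<-"xxxxxxyx"

No string accepted (empty language)


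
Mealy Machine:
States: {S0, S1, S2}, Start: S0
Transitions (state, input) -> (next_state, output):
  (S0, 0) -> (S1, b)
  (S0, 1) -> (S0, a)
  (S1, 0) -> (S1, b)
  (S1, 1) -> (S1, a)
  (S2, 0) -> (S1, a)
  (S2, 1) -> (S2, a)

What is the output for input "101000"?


Step-by-step:
  (S0, 1) -> (S0, a)
  (S0, 0) -> (S1, b)
  (S1, 1) -> (S1, a)
  (S1, 0) -> (S1, b)
  (S1, 0) -> (S1, b)
  (S1, 0) -> (S1, b)

"ababbb"


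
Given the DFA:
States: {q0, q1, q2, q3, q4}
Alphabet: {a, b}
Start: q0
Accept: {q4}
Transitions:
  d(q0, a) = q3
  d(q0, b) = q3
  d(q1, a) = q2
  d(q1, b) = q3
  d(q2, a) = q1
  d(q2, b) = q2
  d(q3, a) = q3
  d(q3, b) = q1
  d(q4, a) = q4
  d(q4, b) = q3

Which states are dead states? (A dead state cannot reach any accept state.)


Forward reachability from each state:
  q0 -> reaches {q0, q1, q2, q3}, no accept state (dead)
  q1 -> reaches {q1, q2, q3}, no accept state (dead)
  q2 -> reaches {q1, q2, q3}, no accept state (dead)
  q3 -> reaches {q1, q2, q3}, no accept state (dead)
  q4 -> reaches accept state q4 (live)

{q0, q1, q2, q3}


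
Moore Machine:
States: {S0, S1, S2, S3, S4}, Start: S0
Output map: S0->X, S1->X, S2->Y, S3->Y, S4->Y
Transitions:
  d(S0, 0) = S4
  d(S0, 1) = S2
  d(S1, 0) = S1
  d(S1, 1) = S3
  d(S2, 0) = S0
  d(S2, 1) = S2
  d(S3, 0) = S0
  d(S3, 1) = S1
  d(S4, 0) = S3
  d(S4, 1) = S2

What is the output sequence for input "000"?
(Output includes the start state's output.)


Start: S0 (output X)
  --0--> S4 (output Y)
  --0--> S3 (output Y)
  --0--> S0 (output X)

"XYYX"


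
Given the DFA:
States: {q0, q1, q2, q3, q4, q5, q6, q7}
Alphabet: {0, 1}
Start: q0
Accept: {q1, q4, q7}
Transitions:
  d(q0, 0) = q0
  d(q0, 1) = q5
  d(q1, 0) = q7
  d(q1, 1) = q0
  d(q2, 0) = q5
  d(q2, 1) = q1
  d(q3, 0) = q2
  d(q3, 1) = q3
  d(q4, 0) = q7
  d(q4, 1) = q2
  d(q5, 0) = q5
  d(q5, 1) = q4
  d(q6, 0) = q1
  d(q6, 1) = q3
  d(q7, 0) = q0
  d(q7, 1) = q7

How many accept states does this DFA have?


Accept states listed: {q1, q4, q7}
Counting: q1(1) q4(2) q7(3)

3


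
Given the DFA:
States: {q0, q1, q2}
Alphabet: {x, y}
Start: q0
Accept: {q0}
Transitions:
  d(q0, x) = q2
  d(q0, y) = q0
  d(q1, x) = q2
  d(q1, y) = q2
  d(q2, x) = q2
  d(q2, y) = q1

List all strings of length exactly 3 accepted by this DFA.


All strings of length 3: 8 total
Accepted: 1

"yyy"
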